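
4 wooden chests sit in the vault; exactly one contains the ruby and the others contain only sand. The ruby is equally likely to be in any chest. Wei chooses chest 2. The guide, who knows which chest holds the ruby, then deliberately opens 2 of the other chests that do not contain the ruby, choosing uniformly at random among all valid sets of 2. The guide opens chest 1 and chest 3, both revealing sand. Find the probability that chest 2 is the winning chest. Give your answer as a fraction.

1/4

Condition on the true location of the ruby.
If it is in either of chests 1 and 3 (prior 1/4 each): that chest was opened and seen not to hold the prize — ruled out; weight (1/4)·0 = 0 each.
If it is in chest 2 (prior 1/4): the guide has 3 equally likely choices, so probability 1/3; weight (1/4)·(1/3) = 1/12.
If it is in chest 4 (prior 1/4): the guide has no choice, probability 1; weight (1/4)·1 = 1/4.
The weights sum to 1/3.
So P(the ruby in chest 2 | the guide opened chest 1 and chest 3) = (1/12) / (1/3) = 1/4.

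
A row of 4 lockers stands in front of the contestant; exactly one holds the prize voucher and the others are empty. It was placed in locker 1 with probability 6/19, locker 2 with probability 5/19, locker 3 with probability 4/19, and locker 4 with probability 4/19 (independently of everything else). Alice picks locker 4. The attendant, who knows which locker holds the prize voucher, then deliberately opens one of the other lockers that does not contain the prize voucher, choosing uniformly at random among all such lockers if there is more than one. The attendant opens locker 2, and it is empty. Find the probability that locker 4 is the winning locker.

4/19

Condition on the true location of the prize voucher.
If it is in locker 1 (prior 6/19): the attendant has 2 equally likely choices, so probability 1/2; weight (6/19)·(1/2) = 3/19.
If it is in locker 2 (prior 5/19): the attendant opened locker 2, so this case is ruled out; weight (5/19)·0 = 0.
If it is in locker 3 (prior 4/19): the attendant has 2 equally likely choices, so probability 1/2; weight (4/19)·(1/2) = 2/19.
If it is in locker 4 (prior 4/19): the attendant has 3 equally likely choices, so probability 1/3; weight (4/19)·(1/3) = 4/57.
The weights sum to 1/3.
So P(the prize voucher in locker 4 | the attendant opened locker 2) = (4/57) / (1/3) = 4/19.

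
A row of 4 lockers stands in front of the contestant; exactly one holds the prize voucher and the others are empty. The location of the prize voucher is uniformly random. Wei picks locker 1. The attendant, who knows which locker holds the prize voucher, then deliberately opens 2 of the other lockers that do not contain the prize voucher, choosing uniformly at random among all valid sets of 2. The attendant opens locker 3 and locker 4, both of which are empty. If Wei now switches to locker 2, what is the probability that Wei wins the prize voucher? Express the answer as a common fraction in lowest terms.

3/4

Condition on the true location of the prize voucher.
If it is in locker 1 (prior 1/4): the attendant has 3 equally likely choices, so probability 1/3; weight (1/4)·(1/3) = 1/12.
If it is in locker 2 (prior 1/4): the attendant has no choice, probability 1; weight (1/4)·1 = 1/4.
If it is in either of lockers 3 and 4 (prior 1/4 each): that locker was opened and seen not to hold the prize — ruled out; weight (1/4)·0 = 0 each.
The weights sum to 1/3.
So P(the prize voucher in locker 2 | the attendant opened locker 3 and locker 4) = (1/4) / (1/3) = 3/4.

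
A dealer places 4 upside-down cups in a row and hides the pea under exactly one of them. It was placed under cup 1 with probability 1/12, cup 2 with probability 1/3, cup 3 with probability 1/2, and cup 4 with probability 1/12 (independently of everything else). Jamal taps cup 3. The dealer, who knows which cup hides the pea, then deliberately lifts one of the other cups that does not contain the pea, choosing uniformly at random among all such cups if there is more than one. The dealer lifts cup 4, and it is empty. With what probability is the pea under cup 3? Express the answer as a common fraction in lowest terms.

Consider each possible location of the pea in turn.
If it is under cup 1 (prior 1/12): the dealer has 2 equally likely choices, so probability 1/2; weight (1/12)·(1/2) = 1/24.
If it is under cup 2 (prior 1/3): the dealer has 2 equally likely choices, so probability 1/2; weight (1/3)·(1/2) = 1/6.
If it is under cup 3 (prior 1/2): the dealer has 3 equally likely choices, so probability 1/3; weight (1/2)·(1/3) = 1/6.
If it is under cup 4 (prior 1/12): the dealer opened cup 4, so this case is ruled out; weight (1/12)·0 = 0.
The weights sum to 3/8.
So P(the pea under cup 3 | the dealer opened cup 4) = (1/6) / (3/8) = 4/9.

4/9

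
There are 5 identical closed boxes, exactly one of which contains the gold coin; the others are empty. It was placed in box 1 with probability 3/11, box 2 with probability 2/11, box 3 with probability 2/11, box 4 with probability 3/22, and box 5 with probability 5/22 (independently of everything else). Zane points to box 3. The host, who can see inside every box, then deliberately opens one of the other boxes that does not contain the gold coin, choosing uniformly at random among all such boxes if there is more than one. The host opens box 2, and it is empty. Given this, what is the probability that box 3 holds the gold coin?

Apply Bayes' rule, conditioning on where the gold coin actually is.
If it is in box 1 (prior 3/11): the host has 3 equally likely choices, so probability 1/3; weight (3/11)·(1/3) = 1/11.
If it is in box 2 (prior 2/11): the host opened box 2, so this case is ruled out; weight (2/11)·0 = 0.
If it is in box 3 (prior 2/11): the host has 4 equally likely choices, so probability 1/4; weight (2/11)·(1/4) = 1/22.
If it is in box 4 (prior 3/22): the host has 3 equally likely choices, so probability 1/3; weight (3/22)·(1/3) = 1/22.
If it is in box 5 (prior 5/22): the host has 3 equally likely choices, so probability 1/3; weight (5/22)·(1/3) = 5/66.
The weights sum to 17/66.
So P(the gold coin in box 3 | the host opened box 2) = (1/22) / (17/66) = 3/17.

3/17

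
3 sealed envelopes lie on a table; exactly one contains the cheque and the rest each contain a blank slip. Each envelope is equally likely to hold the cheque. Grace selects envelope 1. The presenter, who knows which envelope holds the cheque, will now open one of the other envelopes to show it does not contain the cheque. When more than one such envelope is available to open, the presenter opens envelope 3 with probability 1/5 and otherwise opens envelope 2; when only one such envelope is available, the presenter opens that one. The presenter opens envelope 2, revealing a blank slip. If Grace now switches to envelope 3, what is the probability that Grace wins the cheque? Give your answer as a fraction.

Condition on the true location of the cheque.
If it is in envelope 1 (prior 1/3): envelope 3 is available but not opened, probability 4/5; weight (1/3)·(4/5) = 4/15.
If it is in envelope 2 (prior 1/3): the presenter opened envelope 2, so this case is ruled out; weight (1/3)·0 = 0.
If it is in envelope 3 (prior 1/3): only envelope 2 is available, probability 1; weight (1/3)·1 = 1/3.
The weights sum to 3/5.
So P(the cheque in envelope 3 | the presenter opened envelope 2) = (1/3) / (3/5) = 5/9.

5/9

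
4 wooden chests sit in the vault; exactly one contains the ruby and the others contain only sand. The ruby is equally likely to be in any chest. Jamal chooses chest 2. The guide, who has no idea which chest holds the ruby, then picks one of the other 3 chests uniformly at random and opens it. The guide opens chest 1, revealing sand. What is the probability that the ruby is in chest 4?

Apply Bayes' rule, conditioning on where the ruby actually is.
If it is in chest 1 (prior 1/4): the guide opened chest 1, so this case is ruled out; weight (1/4)·0 = 0.
If it is in any of chests 2, 3, and 4 (prior 1/4 each): the guide picks chest 1 with probability 1/3 regardless, and it is not the prize; weight (1/4)·(1/3) = 1/12 each.
The weights sum to 1/4.
So P(the ruby in chest 4 | the guide opened chest 1) = (1/12) / (1/4) = 1/3.

1/3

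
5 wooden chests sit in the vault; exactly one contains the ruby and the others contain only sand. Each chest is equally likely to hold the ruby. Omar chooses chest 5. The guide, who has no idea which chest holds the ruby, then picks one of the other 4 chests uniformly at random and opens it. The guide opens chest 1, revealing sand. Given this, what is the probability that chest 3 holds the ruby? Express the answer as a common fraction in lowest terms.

1/4

Apply Bayes' rule, conditioning on where the ruby actually is.
If it is in chest 1 (prior 1/5): the guide opened chest 1, so this case is ruled out; weight (1/5)·0 = 0.
If it is in any of chests 2, 3, 4, and 5 (prior 1/5 each): the guide picks chest 1 with probability 1/4 regardless, and it is not the prize; weight (1/5)·(1/4) = 1/20 each.
The weights sum to 1/5.
So P(the ruby in chest 3 | the guide opened chest 1) = (1/20) / (1/5) = 1/4.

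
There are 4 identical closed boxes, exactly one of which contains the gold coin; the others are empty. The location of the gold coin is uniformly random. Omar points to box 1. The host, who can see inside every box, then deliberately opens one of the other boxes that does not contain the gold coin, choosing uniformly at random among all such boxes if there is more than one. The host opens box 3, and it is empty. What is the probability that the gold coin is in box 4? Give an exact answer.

Consider each possible location of the gold coin in turn.
If it is in box 1 (prior 1/4): the host has 3 equally likely choices, so probability 1/3; weight (1/4)·(1/3) = 1/12.
If it is in either of boxes 2 and 4 (prior 1/4 each): the host has 2 equally likely choices, so probability 1/2; weight (1/4)·(1/2) = 1/8 each.
If it is in box 3 (prior 1/4): the host opened box 3, so this case is ruled out; weight (1/4)·0 = 0.
The weights sum to 1/3.
So P(the gold coin in box 4 | the host opened box 3) = (1/8) / (1/3) = 3/8.

3/8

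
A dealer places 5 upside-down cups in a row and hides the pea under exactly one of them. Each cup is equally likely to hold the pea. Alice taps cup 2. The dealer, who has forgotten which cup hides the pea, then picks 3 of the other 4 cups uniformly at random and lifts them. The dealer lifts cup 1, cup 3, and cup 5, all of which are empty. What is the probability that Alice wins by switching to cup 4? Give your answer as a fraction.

Apply Bayes' rule, conditioning on where the pea actually is.
If it is under any of cups 1, 3, and 5 (prior 1/5 each): that cup was opened and seen not to hold the prize — ruled out; weight (1/5)·0 = 0 each.
If it is under either of cups 2 and 4 (prior 1/5 each): the dealer picks exactly this set with probability 1/4 regardless, and none is the prize; weight (1/5)·(1/4) = 1/20 each.
The weights sum to 1/10.
So P(the pea under cup 4 | the dealer opened cup 1, cup 3, and cup 5) = (1/20) / (1/10) = 1/2.

1/2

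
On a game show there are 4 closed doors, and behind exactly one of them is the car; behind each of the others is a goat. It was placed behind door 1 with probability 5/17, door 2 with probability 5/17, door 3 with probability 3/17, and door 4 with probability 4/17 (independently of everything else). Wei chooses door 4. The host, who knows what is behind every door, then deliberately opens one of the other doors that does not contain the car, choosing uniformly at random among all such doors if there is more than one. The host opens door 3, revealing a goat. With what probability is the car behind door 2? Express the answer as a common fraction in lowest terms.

Consider each possible location of the car in turn.
If it is behind either of doors 1 and 2 (prior 5/17 each): the host has 2 equally likely choices, so probability 1/2; weight (5/17)·(1/2) = 5/34 each.
If it is behind door 3 (prior 3/17): the host opened door 3, so this case is ruled out; weight (3/17)·0 = 0.
If it is behind door 4 (prior 4/17): the host has 3 equally likely choices, so probability 1/3; weight (4/17)·(1/3) = 4/51.
The weights sum to 19/51.
So P(the car behind door 2 | the host opened door 3) = (5/34) / (19/51) = 15/38.

15/38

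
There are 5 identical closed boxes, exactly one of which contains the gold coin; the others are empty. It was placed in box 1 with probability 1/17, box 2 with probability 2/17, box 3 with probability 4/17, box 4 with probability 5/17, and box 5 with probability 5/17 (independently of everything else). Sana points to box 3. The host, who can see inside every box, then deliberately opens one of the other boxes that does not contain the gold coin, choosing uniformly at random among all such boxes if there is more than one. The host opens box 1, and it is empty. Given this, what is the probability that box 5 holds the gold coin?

Apply Bayes' rule, conditioning on where the gold coin actually is.
If it is in box 1 (prior 1/17): the host opened box 1, so this case is ruled out; weight (1/17)·0 = 0.
If it is in box 2 (prior 2/17): the host has 3 equally likely choices, so probability 1/3; weight (2/17)·(1/3) = 2/51.
If it is in box 3 (prior 4/17): the host has 4 equally likely choices, so probability 1/4; weight (4/17)·(1/4) = 1/17.
If it is in either of boxes 4 and 5 (prior 5/17 each): the host has 3 equally likely choices, so probability 1/3; weight (5/17)·(1/3) = 5/51 each.
The weights sum to 5/17.
So P(the gold coin in box 5 | the host opened box 1) = (5/51) / (5/17) = 1/3.

1/3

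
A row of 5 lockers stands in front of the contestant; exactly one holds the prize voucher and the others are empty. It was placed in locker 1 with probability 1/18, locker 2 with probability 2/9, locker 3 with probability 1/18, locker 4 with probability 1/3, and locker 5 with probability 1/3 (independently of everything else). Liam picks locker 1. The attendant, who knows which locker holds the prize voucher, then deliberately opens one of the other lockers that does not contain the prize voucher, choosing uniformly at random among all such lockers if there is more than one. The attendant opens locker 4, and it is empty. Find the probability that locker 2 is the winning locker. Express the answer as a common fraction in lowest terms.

Apply Bayes' rule, conditioning on where the prize voucher actually is.
If it is in locker 1 (prior 1/18): the attendant has 4 equally likely choices, so probability 1/4; weight (1/18)·(1/4) = 1/72.
If it is in locker 2 (prior 2/9): the attendant has 3 equally likely choices, so probability 1/3; weight (2/9)·(1/3) = 2/27.
If it is in locker 3 (prior 1/18): the attendant has 3 equally likely choices, so probability 1/3; weight (1/18)·(1/3) = 1/54.
If it is in locker 4 (prior 1/3): the attendant opened locker 4, so this case is ruled out; weight (1/3)·0 = 0.
If it is in locker 5 (prior 1/3): the attendant has 3 equally likely choices, so probability 1/3; weight (1/3)·(1/3) = 1/9.
The weights sum to 47/216.
So P(the prize voucher in locker 2 | the attendant opened locker 4) = (2/27) / (47/216) = 16/47.

16/47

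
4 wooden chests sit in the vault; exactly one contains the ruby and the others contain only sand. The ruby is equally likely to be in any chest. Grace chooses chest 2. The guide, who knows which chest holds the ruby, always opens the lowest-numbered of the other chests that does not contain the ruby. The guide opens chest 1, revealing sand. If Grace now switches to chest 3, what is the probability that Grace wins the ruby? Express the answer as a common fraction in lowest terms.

1/3

Condition on the true location of the ruby.
If it is in chest 1 (prior 1/4): the guide opened chest 1, so this case is ruled out; weight (1/4)·0 = 0.
If it is in any of chests 2, 3, and 4 (prior 1/4 each): chest 1 is the lowest-numbered option available, probability 1; weight (1/4)·1 = 1/4 each.
The weights sum to 3/4.
So P(the ruby in chest 3 | the guide opened chest 1) = (1/4) / (3/4) = 1/3.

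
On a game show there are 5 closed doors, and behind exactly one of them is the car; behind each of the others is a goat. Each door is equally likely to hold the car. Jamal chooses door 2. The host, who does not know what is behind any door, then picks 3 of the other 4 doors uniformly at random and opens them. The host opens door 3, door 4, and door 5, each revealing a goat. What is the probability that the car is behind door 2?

Because the host chose which doors to open without knowing where the car is, the choice is independent of the prize location. Learning that none of the 3 opened doors holds the car simply rules out those 3 locations and leaves the remaining 2 doors still equally likely by symmetry.
So P(the car behind door 2) = 1/2.

1/2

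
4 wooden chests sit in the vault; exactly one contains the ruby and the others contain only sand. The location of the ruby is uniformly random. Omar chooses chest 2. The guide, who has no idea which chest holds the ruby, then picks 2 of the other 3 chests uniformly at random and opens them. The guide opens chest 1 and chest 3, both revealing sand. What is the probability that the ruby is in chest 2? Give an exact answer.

1/2

Because the guide chose which chests to open without knowing where the ruby is, the choice is independent of the prize location. Learning that none of the 2 opened chests holds the ruby simply rules out those 2 locations and leaves the remaining 2 chests still equally likely by symmetry.
So P(the ruby in chest 2) = 1/2.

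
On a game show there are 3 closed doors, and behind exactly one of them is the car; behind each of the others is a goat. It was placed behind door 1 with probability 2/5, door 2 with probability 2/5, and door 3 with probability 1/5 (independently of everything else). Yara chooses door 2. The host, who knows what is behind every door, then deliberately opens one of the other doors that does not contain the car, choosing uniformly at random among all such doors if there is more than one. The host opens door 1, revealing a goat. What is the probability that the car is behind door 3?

Consider each possible location of the car in turn.
If it is behind door 1 (prior 2/5): the host opened door 1, so this case is ruled out; weight (2/5)·0 = 0.
If it is behind door 2 (prior 2/5): the host has 2 equally likely choices, so probability 1/2; weight (2/5)·(1/2) = 1/5.
If it is behind door 3 (prior 1/5): the host has no choice, probability 1; weight (1/5)·1 = 1/5.
The weights sum to 2/5.
So P(the car behind door 3 | the host opened door 1) = (1/5) / (2/5) = 1/2.

1/2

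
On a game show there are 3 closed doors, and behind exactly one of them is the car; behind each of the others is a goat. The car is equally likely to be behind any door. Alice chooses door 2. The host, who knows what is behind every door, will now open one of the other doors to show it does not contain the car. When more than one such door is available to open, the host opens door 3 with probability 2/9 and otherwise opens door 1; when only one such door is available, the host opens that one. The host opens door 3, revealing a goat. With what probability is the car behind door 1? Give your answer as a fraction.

Consider each possible location of the car in turn.
If it is behind door 1 (prior 1/3): only door 3 is available, probability 1; weight (1/3)·1 = 1/3.
If it is behind door 2 (prior 1/3): door 3 is available, opened with probability 2/9; weight (1/3)·(2/9) = 2/27.
If it is behind door 3 (prior 1/3): the host opened door 3, so this case is ruled out; weight (1/3)·0 = 0.
The weights sum to 11/27.
So P(the car behind door 1 | the host opened door 3) = (1/3) / (11/27) = 9/11.

9/11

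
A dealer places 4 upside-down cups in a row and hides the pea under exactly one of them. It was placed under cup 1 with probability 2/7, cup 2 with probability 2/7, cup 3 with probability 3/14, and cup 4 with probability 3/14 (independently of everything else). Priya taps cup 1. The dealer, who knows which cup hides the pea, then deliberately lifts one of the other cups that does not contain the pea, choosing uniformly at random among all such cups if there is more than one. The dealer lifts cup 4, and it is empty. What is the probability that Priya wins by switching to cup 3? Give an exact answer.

9/29

Apply Bayes' rule, conditioning on where the pea actually is.
If it is under cup 1 (prior 2/7): the dealer has 3 equally likely choices, so probability 1/3; weight (2/7)·(1/3) = 2/21.
If it is under cup 2 (prior 2/7): the dealer has 2 equally likely choices, so probability 1/2; weight (2/7)·(1/2) = 1/7.
If it is under cup 3 (prior 3/14): the dealer has 2 equally likely choices, so probability 1/2; weight (3/14)·(1/2) = 3/28.
If it is under cup 4 (prior 3/14): the dealer opened cup 4, so this case is ruled out; weight (3/14)·0 = 0.
The weights sum to 29/84.
So P(the pea under cup 3 | the dealer opened cup 4) = (3/28) / (29/84) = 9/29.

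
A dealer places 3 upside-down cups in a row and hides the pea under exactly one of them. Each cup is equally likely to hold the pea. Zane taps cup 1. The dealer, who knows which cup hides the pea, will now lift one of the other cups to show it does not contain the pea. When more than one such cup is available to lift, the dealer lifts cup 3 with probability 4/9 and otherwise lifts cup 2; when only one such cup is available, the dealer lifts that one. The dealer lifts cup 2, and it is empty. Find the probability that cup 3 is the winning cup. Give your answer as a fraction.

9/14

Condition on the true location of the pea.
If it is under cup 1 (prior 1/3): cup 3 is available but not opened, probability 5/9; weight (1/3)·(5/9) = 5/27.
If it is under cup 2 (prior 1/3): the dealer opened cup 2, so this case is ruled out; weight (1/3)·0 = 0.
If it is under cup 3 (prior 1/3): only cup 2 is available, probability 1; weight (1/3)·1 = 1/3.
The weights sum to 14/27.
So P(the pea under cup 3 | the dealer opened cup 2) = (1/3) / (14/27) = 9/14.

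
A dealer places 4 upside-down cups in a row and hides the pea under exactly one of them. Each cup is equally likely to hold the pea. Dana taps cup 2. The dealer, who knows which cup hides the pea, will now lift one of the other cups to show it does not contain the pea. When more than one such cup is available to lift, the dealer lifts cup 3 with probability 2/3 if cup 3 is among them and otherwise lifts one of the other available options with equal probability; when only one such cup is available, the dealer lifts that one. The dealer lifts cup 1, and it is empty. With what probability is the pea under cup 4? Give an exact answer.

1/3

Consider each possible location of the pea in turn.
If it is under cup 1 (prior 1/4): the dealer opened cup 1, so this case is ruled out; weight (1/4)·0 = 0.
If it is under cup 2 (prior 1/4): cup 3 is available but not opened; cup 1 gets probability (1 − 2/3)/2 = 1/6; weight (1/4)·(1/6) = 1/24.
If it is under cup 3 (prior 1/4): cup 3 holds the prize so is unavailable; the dealer chooses uniformly among the 2 others, probability 1/2; weight (1/4)·(1/2) = 1/8.
If it is under cup 4 (prior 1/4): cup 3 is available but not opened, probability 1/3; weight (1/4)·(1/3) = 1/12.
The weights sum to 1/4.
So P(the pea under cup 4 | the dealer opened cup 1) = (1/12) / (1/4) = 1/3.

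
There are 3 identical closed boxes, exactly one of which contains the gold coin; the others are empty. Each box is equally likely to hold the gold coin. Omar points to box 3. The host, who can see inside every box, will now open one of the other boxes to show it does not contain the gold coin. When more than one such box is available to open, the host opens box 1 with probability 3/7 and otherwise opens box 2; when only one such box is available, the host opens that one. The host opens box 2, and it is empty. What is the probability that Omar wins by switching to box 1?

Apply Bayes' rule, conditioning on where the gold coin actually is.
If it is in box 1 (prior 1/3): only box 2 is available, probability 1; weight (1/3)·1 = 1/3.
If it is in box 2 (prior 1/3): the host opened box 2, so this case is ruled out; weight (1/3)·0 = 0.
If it is in box 3 (prior 1/3): box 1 is available but not opened, probability 4/7; weight (1/3)·(4/7) = 4/21.
The weights sum to 11/21.
So P(the gold coin in box 1 | the host opened box 2) = (1/3) / (11/21) = 7/11.

7/11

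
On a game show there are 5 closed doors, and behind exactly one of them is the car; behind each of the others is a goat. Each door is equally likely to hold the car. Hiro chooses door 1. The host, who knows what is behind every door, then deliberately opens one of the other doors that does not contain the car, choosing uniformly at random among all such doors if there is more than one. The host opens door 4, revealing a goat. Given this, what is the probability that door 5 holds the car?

Consider each possible location of the car in turn.
If it is behind door 1 (prior 1/5): the host has 4 equally likely choices, so probability 1/4; weight (1/5)·(1/4) = 1/20.
If it is behind any of doors 2, 3, and 5 (prior 1/5 each): the host has 3 equally likely choices, so probability 1/3; weight (1/5)·(1/3) = 1/15 each.
If it is behind door 4 (prior 1/5): the host opened door 4, so this case is ruled out; weight (1/5)·0 = 0.
The weights sum to 1/4.
So P(the car behind door 5 | the host opened door 4) = (1/15) / (1/4) = 4/15.

4/15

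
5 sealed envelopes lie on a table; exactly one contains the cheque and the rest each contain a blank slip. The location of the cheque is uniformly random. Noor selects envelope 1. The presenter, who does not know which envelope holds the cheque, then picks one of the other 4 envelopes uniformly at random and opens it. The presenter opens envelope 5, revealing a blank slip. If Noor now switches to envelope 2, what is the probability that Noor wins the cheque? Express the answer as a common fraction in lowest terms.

Condition on the true location of the cheque.
If it is in any of envelopes 1, 2, 3, and 4 (prior 1/5 each): the presenter picks envelope 5 with probability 1/4 regardless, and it is not the prize; weight (1/5)·(1/4) = 1/20 each.
If it is in envelope 5 (prior 1/5): the presenter opened envelope 5, so this case is ruled out; weight (1/5)·0 = 0.
The weights sum to 1/5.
So P(the cheque in envelope 2 | the presenter opened envelope 5) = (1/20) / (1/5) = 1/4.

1/4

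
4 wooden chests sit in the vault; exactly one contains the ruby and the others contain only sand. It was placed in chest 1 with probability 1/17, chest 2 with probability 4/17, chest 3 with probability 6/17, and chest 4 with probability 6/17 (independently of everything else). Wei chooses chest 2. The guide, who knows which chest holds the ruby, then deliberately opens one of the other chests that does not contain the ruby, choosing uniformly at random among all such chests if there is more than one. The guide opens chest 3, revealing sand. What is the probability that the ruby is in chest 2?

Apply Bayes' rule, conditioning on where the ruby actually is.
If it is in chest 1 (prior 1/17): the guide has 2 equally likely choices, so probability 1/2; weight (1/17)·(1/2) = 1/34.
If it is in chest 2 (prior 4/17): the guide has 3 equally likely choices, so probability 1/3; weight (4/17)·(1/3) = 4/51.
If it is in chest 3 (prior 6/17): the guide opened chest 3, so this case is ruled out; weight (6/17)·0 = 0.
If it is in chest 4 (prior 6/17): the guide has 2 equally likely choices, so probability 1/2; weight (6/17)·(1/2) = 3/17.
The weights sum to 29/102.
So P(the ruby in chest 2 | the guide opened chest 3) = (4/51) / (29/102) = 8/29.

8/29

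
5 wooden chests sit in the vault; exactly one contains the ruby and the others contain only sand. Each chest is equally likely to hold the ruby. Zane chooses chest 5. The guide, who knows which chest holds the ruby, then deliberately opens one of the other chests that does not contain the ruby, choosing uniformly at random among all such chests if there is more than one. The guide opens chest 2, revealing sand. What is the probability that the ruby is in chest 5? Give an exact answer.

Consider each possible location of the ruby in turn.
If it is in any of chests 1, 3, and 4 (prior 1/5 each): the guide has 3 equally likely choices, so probability 1/3; weight (1/5)·(1/3) = 1/15 each.
If it is in chest 2 (prior 1/5): the guide opened chest 2, so this case is ruled out; weight (1/5)·0 = 0.
If it is in chest 5 (prior 1/5): the guide has 4 equally likely choices, so probability 1/4; weight (1/5)·(1/4) = 1/20.
The weights sum to 1/4.
So P(the ruby in chest 5 | the guide opened chest 2) = (1/20) / (1/4) = 1/5.

1/5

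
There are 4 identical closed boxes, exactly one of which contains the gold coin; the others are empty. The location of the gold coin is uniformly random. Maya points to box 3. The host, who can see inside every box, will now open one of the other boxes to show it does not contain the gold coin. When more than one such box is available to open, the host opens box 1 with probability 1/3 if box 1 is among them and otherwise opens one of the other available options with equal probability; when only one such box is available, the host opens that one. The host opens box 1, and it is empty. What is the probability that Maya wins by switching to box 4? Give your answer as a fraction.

1/3

Consider each possible location of the gold coin in turn.
If it is in box 1 (prior 1/4): the host opened box 1, so this case is ruled out; weight (1/4)·0 = 0.
If it is in any of boxes 2, 3, and 4 (prior 1/4 each): box 1 is available, opened with probability 1/3; weight (1/4)·(1/3) = 1/12 each.
The weights sum to 1/4.
So P(the gold coin in box 4 | the host opened box 1) = (1/12) / (1/4) = 1/3.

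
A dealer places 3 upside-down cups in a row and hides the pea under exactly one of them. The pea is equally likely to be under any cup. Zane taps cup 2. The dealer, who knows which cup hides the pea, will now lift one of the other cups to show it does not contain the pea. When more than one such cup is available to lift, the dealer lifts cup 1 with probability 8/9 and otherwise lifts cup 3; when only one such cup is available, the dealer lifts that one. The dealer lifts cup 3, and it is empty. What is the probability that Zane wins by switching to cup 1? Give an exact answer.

Apply Bayes' rule, conditioning on where the pea actually is.
If it is under cup 1 (prior 1/3): only cup 3 is available, probability 1; weight (1/3)·1 = 1/3.
If it is under cup 2 (prior 1/3): cup 1 is available but not opened, probability 1/9; weight (1/3)·(1/9) = 1/27.
If it is under cup 3 (prior 1/3): the dealer opened cup 3, so this case is ruled out; weight (1/3)·0 = 0.
The weights sum to 10/27.
So P(the pea under cup 1 | the dealer opened cup 3) = (1/3) / (10/27) = 9/10.

9/10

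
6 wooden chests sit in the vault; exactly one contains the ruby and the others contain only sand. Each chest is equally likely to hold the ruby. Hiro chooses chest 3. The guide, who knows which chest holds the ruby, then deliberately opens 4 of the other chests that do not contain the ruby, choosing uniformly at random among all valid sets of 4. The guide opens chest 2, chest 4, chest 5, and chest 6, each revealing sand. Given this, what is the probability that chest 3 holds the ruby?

1/6

Apply Bayes' rule, conditioning on where the ruby actually is.
If it is in chest 1 (prior 1/6): the guide has no choice, probability 1; weight (1/6)·1 = 1/6.
If it is in any of chests 2, 4, 5, and 6 (prior 1/6 each): that chest was opened and seen not to hold the prize — ruled out; weight (1/6)·0 = 0 each.
If it is in chest 3 (prior 1/6): the guide has 5 equally likely choices, so probability 1/5; weight (1/6)·(1/5) = 1/30.
The weights sum to 1/5.
So P(the ruby in chest 3 | the guide opened chest 2, chest 4, chest 5, and chest 6) = (1/30) / (1/5) = 1/6.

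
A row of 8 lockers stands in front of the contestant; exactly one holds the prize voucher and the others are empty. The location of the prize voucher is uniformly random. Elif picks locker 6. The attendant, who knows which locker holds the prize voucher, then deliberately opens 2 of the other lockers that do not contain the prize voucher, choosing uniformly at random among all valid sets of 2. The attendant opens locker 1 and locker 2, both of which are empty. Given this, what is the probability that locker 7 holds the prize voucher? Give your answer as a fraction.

Consider each possible location of the prize voucher in turn.
If it is in either of lockers 1 and 2 (prior 1/8 each): that locker was opened and seen not to hold the prize — ruled out; weight (1/8)·0 = 0 each.
If it is in any of lockers 3, 4, 5, 7, and 8 (prior 1/8 each): the attendant has 15 equally likely choices, so probability 1/15; weight (1/8)·(1/15) = 1/120 each.
If it is in locker 6 (prior 1/8): the attendant has 21 equally likely choices, so probability 1/21; weight (1/8)·(1/21) = 1/168.
The weights sum to 1/21.
So P(the prize voucher in locker 7 | the attendant opened locker 1 and locker 2) = (1/120) / (1/21) = 7/40.

7/40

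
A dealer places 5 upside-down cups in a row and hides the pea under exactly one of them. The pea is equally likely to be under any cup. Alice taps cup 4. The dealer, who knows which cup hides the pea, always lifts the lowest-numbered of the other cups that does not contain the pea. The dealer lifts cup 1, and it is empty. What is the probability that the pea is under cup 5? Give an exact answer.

Condition on the true location of the pea.
If it is under cup 1 (prior 1/5): the dealer opened cup 1, so this case is ruled out; weight (1/5)·0 = 0.
If it is under any of cups 2, 3, 4, and 5 (prior 1/5 each): cup 1 is the lowest-numbered option available, probability 1; weight (1/5)·1 = 1/5 each.
The weights sum to 4/5.
So P(the pea under cup 5 | the dealer opened cup 1) = (1/5) / (4/5) = 1/4.

1/4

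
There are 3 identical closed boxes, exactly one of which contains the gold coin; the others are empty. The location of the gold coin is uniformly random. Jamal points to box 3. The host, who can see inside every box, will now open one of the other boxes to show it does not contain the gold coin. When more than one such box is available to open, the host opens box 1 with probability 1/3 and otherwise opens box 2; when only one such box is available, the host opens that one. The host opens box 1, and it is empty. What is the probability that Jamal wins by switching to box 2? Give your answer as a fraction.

3/4

Apply Bayes' rule, conditioning on where the gold coin actually is.
If it is in box 1 (prior 1/3): the host opened box 1, so this case is ruled out; weight (1/3)·0 = 0.
If it is in box 2 (prior 1/3): only box 1 is available, probability 1; weight (1/3)·1 = 1/3.
If it is in box 3 (prior 1/3): box 1 is available, opened with probability 1/3; weight (1/3)·(1/3) = 1/9.
The weights sum to 4/9.
So P(the gold coin in box 2 | the host opened box 1) = (1/3) / (4/9) = 3/4.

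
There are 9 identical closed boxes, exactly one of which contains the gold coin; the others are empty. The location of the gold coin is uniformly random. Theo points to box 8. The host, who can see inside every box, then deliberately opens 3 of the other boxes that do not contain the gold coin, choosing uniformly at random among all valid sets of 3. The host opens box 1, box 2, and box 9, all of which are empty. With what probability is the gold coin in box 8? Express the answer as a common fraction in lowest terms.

Condition on the true location of the gold coin.
If it is in any of boxes 1, 2, and 9 (prior 1/9 each): that box was opened and seen not to hold the prize — ruled out; weight (1/9)·0 = 0 each.
If it is in any of boxes 3, 4, 5, 6, and 7 (prior 1/9 each): the host has 35 equally likely choices, so probability 1/35; weight (1/9)·(1/35) = 1/315 each.
If it is in box 8 (prior 1/9): the host has 56 equally likely choices, so probability 1/56; weight (1/9)·(1/56) = 1/504.
The weights sum to 1/56.
So P(the gold coin in box 8 | the host opened box 1, box 2, and box 9) = (1/504) / (1/56) = 1/9.

1/9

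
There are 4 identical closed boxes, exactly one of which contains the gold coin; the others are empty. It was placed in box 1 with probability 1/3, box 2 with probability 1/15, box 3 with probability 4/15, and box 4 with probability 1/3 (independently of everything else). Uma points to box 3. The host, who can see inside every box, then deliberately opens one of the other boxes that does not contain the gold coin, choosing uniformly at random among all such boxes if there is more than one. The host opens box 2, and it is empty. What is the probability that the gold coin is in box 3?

Consider each possible location of the gold coin in turn.
If it is in either of boxes 1 and 4 (prior 1/3 each): the host has 2 equally likely choices, so probability 1/2; weight (1/3)·(1/2) = 1/6 each.
If it is in box 2 (prior 1/15): the host opened box 2, so this case is ruled out; weight (1/15)·0 = 0.
If it is in box 3 (prior 4/15): the host has 3 equally likely choices, so probability 1/3; weight (4/15)·(1/3) = 4/45.
The weights sum to 19/45.
So P(the gold coin in box 3 | the host opened box 2) = (4/45) / (19/45) = 4/19.

4/19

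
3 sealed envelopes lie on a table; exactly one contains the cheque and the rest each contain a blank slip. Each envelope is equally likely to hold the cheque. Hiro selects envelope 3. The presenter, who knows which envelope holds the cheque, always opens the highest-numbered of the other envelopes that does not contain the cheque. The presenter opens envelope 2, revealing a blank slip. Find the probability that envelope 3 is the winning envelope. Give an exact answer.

1/2

Condition on the true location of the cheque.
If it is in either of envelopes 1 and 3 (prior 1/3 each): envelope 2 is the highest-numbered option available, probability 1; weight (1/3)·1 = 1/3 each.
If it is in envelope 2 (prior 1/3): the presenter opened envelope 2, so this case is ruled out; weight (1/3)·0 = 0.
The weights sum to 2/3.
So P(the cheque in envelope 3 | the presenter opened envelope 2) = (1/3) / (2/3) = 1/2.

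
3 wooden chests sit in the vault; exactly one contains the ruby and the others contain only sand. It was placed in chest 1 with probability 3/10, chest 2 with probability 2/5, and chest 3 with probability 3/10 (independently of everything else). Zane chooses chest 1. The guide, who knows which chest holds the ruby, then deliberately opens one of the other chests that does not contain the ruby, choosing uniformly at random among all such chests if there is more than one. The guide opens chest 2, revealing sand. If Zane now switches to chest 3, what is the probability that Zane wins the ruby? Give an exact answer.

Consider each possible location of the ruby in turn.
If it is in chest 1 (prior 3/10): the guide has 2 equally likely choices, so probability 1/2; weight (3/10)·(1/2) = 3/20.
If it is in chest 2 (prior 2/5): the guide opened chest 2, so this case is ruled out; weight (2/5)·0 = 0.
If it is in chest 3 (prior 3/10): the guide has no choice, probability 1; weight (3/10)·1 = 3/10.
The weights sum to 9/20.
So P(the ruby in chest 3 | the guide opened chest 2) = (3/10) / (9/20) = 2/3.

2/3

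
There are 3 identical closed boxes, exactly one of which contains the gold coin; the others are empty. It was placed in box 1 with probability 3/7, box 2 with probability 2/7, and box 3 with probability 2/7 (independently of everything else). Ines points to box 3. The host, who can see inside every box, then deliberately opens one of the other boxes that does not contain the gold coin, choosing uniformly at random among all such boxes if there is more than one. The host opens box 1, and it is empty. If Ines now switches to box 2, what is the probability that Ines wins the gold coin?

2/3

Condition on the true location of the gold coin.
If it is in box 1 (prior 3/7): the host opened box 1, so this case is ruled out; weight (3/7)·0 = 0.
If it is in box 2 (prior 2/7): the host has no choice, probability 1; weight (2/7)·1 = 2/7.
If it is in box 3 (prior 2/7): the host has 2 equally likely choices, so probability 1/2; weight (2/7)·(1/2) = 1/7.
The weights sum to 3/7.
So P(the gold coin in box 2 | the host opened box 1) = (2/7) / (3/7) = 2/3.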